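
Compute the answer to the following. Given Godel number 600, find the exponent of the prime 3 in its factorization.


Factorize 600 by dividing by 3 repeatedly.
Division steps: 3 divides 600 exactly 1 time(s).
Exponent of 3 = 1

1


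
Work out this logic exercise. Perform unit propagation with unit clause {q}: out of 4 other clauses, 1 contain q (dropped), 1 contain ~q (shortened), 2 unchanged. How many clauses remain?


Satisfied (removed): 1
Shortened (remain): 1
Unchanged (remain): 2
Remaining = 1 + 2 = 3

3


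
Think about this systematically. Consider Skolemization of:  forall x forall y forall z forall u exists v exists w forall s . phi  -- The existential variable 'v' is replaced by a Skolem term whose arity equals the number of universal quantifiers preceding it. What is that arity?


Quantifier prefix: forall x forall y forall z forall u exists v exists w forall s
'v' is existentially quantified at position 5.
Universal variables preceding it: x, y, z, u
Skolem function arity = 4

4


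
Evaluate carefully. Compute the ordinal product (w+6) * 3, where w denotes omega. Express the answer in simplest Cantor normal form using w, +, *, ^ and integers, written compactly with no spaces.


Compute (w+6) * 3.
Ordinal * is associative and left-distributive over +, but NOT commutative; for finite n>1, n*w = w but w*n stays w*n.
(w+6) * 3 = (w+6) repeated 3 times. Each intermediate +6 is absorbed by the following w; only the last survives: w*3+6.
Result = w*3+6

w*3+6


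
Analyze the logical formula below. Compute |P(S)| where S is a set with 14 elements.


The power set of a set with n elements has 2^n elements.
|P(S)| = 2^14 = 16384

16384


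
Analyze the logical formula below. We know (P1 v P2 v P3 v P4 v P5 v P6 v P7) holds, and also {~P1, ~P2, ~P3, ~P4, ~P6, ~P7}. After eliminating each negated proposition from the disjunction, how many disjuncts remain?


Original disjuncts (7): P1, P2, P3, P4, P5, P6, P7
Negated (eliminate): ~P1, ~P2, ~P3, ~P4, ~P6, ~P7
Remaining disjuncts: P5
Count = 7 - 6 = 1

1


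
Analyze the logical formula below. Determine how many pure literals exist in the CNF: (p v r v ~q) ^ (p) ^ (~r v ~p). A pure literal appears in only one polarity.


Check each variable for pure literal status:
p: mixed (not pure)
q: pure negative
r: mixed (not pure)
Pure literal count = 1

1


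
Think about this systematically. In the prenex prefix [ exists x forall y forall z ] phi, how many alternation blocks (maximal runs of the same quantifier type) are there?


Quantifier-type sequence: E A A  (A=forall, E=exists)
Group into maximal same-type runs:
  Ex1 | Ax2
Number of blocks = 2

2


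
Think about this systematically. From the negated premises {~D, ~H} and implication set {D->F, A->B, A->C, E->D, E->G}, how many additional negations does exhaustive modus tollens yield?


Initial negated facts: {~D, ~H}
Apply modus tollens to closure:
  ~D and E->D  =>  ~E
Final negated: {~D, ~E, ~H}
New negations: {~E}
Count = 1

1


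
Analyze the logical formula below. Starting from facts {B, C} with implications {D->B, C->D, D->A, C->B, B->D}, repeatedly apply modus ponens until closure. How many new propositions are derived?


Initial facts: {B, C}
Apply modus ponens to closure:
  C and C->D  =>  D
  D and D->A  =>  A
Final known: {A, B, C, D}
New propositions: {A, D}
Count = 2

2


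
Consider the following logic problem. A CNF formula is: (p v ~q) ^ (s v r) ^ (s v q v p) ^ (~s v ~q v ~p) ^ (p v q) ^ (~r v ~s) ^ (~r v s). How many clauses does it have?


A CNF formula is a conjunction of clauses.
Clauses are separated by ^.
Counting the conjuncts: 7 clauses.

7


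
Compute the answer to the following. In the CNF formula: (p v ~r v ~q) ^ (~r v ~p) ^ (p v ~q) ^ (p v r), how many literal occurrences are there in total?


Counting literals in each clause:
Clause 1: 3 literal(s)
Clause 2: 2 literal(s)
Clause 3: 2 literal(s)
Clause 4: 2 literal(s)
Total = 9

9


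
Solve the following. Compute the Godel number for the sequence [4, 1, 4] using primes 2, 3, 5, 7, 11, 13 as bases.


Encode each element as an exponent of the corresponding prime:
  2^4 = 16
  3^1 = 3
  5^4 = 625
Product = 16 * 3 * 625 = 30000

30000


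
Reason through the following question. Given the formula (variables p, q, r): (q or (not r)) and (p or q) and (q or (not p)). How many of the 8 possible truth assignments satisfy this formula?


Evaluate all 8 assignments for p, q, r:
p=0, q=0, r=0: 0
p=0, q=0, r=1: 0
p=0, q=1, r=0: 1
p=0, q=1, r=1: 1
p=1, q=0, r=0: 0
p=1, q=0, r=1: 0
p=1, q=1, r=0: 1
p=1, q=1, r=1: 1
Satisfying count = 4

4


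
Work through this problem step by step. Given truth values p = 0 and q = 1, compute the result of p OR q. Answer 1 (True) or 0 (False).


p = 0, q = 1
Operation: p OR q
Evaluate: 0 OR 1 = 1

1


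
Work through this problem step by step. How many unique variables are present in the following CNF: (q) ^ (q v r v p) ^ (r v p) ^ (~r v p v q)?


Identify each variable that appears in the formula.
Variables found: p, q, r
Count = 3

3


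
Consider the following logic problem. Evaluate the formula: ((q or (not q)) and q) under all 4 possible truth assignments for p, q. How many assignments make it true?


Check all 4 assignments:
p=0, q=0: 0
p=0, q=1: 1
p=1, q=0: 0
p=1, q=1: 1
Count of True = 2

2


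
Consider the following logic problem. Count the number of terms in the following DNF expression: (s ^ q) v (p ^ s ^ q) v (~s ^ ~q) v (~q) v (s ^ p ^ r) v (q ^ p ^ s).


A DNF formula is a disjunction of terms (conjunctions).
Terms are separated by v.
Counting the disjuncts: 6 terms.

6


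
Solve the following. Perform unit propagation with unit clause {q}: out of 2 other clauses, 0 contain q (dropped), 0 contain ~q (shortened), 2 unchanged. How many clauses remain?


Satisfied (removed): 0
Shortened (remain): 0
Unchanged (remain): 2
Remaining = 0 + 2 = 2

2


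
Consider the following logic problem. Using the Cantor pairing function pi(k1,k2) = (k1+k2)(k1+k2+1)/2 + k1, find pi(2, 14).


k1 + k2 = 16
(k1+k2)(k1+k2+1)/2 = 16 * 17 / 2 = 136
pi = 136 + 2 = 138

138


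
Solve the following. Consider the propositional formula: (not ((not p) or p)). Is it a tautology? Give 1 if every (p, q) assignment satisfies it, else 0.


Check all 4 assignments:
p=0, q=0: 0
p=0, q=1: 0
p=1, q=0: 0
p=1, q=1: 0
Satisfying count = 0/4.
Tautology iff count = 4: no.

0


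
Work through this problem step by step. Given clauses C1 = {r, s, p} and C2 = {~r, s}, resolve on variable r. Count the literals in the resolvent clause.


Remove r from C1 and ~r from C2.
C1 remainder: {s, p}
C2 remainder: {s}
Union (resolvent): {p, s}
Resolvent has 2 literal(s).

2


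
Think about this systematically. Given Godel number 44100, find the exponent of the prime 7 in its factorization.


Factorize 44100 by dividing by 7 repeatedly.
Division steps: 7 divides 44100 exactly 2 time(s).
Exponent of 7 = 2

2


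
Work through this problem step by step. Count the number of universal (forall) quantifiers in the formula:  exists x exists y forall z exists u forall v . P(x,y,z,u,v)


Quantifier prefix: exists x exists y forall z exists u forall v
Mark each quantifier type:
  E E U E U
Universal count = 2, Existential count = 3
Asked for universal (forall) quantifiers: 2

2


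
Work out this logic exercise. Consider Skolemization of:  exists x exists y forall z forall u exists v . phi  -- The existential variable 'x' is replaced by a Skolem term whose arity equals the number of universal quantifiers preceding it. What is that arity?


Quantifier prefix: exists x exists y forall z forall u exists v
'x' is existentially quantified at position 1.
No universal quantifiers precede it.
Skolem function arity = 0 (a Skolem constant)

0


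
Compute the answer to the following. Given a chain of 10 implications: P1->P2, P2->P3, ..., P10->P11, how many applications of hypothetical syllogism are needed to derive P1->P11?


With 10 implications in a chain connecting 11 propositions:
P1->P2, P2->P3, ..., P10->P11
Steps needed = (number of implications) - 1 = 10 - 1 = 9

9


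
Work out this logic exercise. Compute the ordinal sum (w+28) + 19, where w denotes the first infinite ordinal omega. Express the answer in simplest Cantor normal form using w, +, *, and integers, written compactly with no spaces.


Compute (w+28) + 19.
Ordinal + is associative but NOT commutative; for finite n>0, n + w = w but w + n stays w+n.
By associativity: (w+28) + 19 = w + (28+19) = w+47.
Result = w+47

w+47


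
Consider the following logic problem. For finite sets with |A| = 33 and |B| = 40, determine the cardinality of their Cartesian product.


The Cartesian product A x B contains all ordered pairs (a, b).
|A x B| = |A| * |B| = 33 * 40 = 1320

1320


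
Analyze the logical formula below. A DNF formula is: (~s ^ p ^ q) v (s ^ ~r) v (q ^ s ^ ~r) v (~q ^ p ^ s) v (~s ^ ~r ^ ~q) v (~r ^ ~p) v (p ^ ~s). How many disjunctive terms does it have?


A DNF formula is a disjunction of terms (conjunctions).
Terms are separated by v.
Counting the disjuncts: 7 terms.

7


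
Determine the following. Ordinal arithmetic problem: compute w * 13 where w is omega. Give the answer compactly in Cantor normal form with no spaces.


Compute w * 13.
Ordinal * is associative and left-distributive over +, but NOT commutative; for finite n>1, n*w = w but w*n stays w*n.
w * 13 means 13 copies of w concatenated: w*13.
Result = w*13

w*13


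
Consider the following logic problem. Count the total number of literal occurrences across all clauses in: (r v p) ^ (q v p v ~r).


Counting literals in each clause:
Clause 1: 2 literal(s)
Clause 2: 3 literal(s)
Total = 5

5


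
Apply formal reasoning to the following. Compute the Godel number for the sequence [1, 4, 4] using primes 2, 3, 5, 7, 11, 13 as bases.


Encode each element as an exponent of the corresponding prime:
  2^1 = 2
  3^4 = 81
  5^4 = 625
Product = 2 * 81 * 625 = 101250

101250


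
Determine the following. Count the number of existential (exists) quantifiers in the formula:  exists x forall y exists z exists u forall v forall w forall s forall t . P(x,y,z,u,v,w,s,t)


Quantifier prefix: exists x forall y exists z exists u forall v forall w forall s forall t
Mark each quantifier type:
  E U E E U U U U
Universal count = 5, Existential count = 3
Asked for existential (exists) quantifiers: 3

3


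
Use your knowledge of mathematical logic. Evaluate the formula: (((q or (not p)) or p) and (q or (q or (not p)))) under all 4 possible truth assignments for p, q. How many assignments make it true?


Check all 4 assignments:
p=0, q=0: 1
p=0, q=1: 1
p=1, q=0: 0
p=1, q=1: 1
Count of True = 3

3


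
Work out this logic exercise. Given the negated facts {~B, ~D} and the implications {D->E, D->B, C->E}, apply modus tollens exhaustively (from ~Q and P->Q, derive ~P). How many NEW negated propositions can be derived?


Initial negated facts: {~B, ~D}
Apply modus tollens to closure:
  (no implication fires)
Final negated: {~B, ~D}
New negations: {(none)}
Count = 0

0


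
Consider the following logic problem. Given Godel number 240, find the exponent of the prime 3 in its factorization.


Factorize 240 by dividing by 3 repeatedly.
Division steps: 3 divides 240 exactly 1 time(s).
Exponent of 3 = 1

1


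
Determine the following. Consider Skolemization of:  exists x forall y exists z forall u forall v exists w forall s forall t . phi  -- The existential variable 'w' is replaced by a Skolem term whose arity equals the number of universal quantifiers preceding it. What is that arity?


Quantifier prefix: exists x forall y exists z forall u forall v exists w forall s forall t
'w' is existentially quantified at position 6.
Universal variables preceding it: y, u, v
Skolem function arity = 3

3


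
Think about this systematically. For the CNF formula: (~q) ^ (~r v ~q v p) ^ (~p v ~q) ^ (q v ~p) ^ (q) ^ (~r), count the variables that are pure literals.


Check each variable for pure literal status:
p: mixed (not pure)
q: mixed (not pure)
r: pure negative
Pure literal count = 1

1


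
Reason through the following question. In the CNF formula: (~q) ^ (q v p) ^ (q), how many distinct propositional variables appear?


Identify each variable that appears in the formula.
Variables found: p, q
Count = 2

2


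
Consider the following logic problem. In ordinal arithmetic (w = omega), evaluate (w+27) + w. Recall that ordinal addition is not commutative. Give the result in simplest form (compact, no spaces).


Compute (w+27) + w.
Ordinal + is associative but NOT commutative; for finite n>0, n + w = w but w + n stays w+n.
(w+27) + w = w + (27+w) = w + w = w*2 (the finite tail 27 is absorbed by the right w).
Result = w*2

w*2


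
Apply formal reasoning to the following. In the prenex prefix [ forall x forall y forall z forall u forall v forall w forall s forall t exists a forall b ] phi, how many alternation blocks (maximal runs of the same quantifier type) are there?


Quantifier-type sequence: A A A A A A A A E A  (A=forall, E=exists)
Group into maximal same-type runs:
  Ax8 | Ex1 | Ax1
Number of blocks = 3

3


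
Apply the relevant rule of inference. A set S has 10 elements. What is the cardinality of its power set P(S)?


The power set of a set with n elements has 2^n elements.
|P(S)| = 2^10 = 1024

1024


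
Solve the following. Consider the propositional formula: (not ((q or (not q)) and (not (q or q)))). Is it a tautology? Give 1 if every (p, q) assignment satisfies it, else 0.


Check all 4 assignments:
p=0, q=0: 0
p=0, q=1: 1
p=1, q=0: 0
p=1, q=1: 1
Satisfying count = 2/4.
Tautology iff count = 4: no.

0


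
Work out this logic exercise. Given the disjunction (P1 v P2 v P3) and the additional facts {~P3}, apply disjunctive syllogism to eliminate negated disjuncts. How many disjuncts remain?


Original disjuncts (3): P1, P2, P3
Negated (eliminate): ~P3
Remaining disjuncts: P1, P2
Count = 3 - 1 = 2

2


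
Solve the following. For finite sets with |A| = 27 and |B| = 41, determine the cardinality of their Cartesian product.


The Cartesian product A x B contains all ordered pairs (a, b).
|A x B| = |A| * |B| = 27 * 41 = 1107

1107


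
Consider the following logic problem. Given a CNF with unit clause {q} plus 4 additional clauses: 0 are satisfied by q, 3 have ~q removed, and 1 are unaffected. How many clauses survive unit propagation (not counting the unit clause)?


Satisfied (removed): 0
Shortened (remain): 3
Unchanged (remain): 1
Remaining = 3 + 1 = 4

4


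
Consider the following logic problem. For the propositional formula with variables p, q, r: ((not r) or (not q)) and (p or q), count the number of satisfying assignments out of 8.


Evaluate all 8 assignments for p, q, r:
p=0, q=0, r=0: 0
p=0, q=0, r=1: 0
p=0, q=1, r=0: 1
p=0, q=1, r=1: 0
p=1, q=0, r=0: 1
p=1, q=0, r=1: 1
p=1, q=1, r=0: 1
p=1, q=1, r=1: 0
Satisfying count = 4

4


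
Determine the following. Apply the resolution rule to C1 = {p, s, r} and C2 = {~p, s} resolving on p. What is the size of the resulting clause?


Remove p from C1 and ~p from C2.
C1 remainder: {s, r}
C2 remainder: {s}
Union (resolvent): {r, s}
Resolvent has 2 literal(s).

2


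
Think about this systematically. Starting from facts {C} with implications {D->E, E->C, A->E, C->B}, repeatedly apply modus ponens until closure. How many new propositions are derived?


Initial facts: {C}
Apply modus ponens to closure:
  C and C->B  =>  B
Final known: {B, C}
New propositions: {B}
Count = 1

1


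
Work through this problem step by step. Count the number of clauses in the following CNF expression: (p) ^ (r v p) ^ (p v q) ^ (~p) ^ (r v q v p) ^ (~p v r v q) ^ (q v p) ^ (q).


A CNF formula is a conjunction of clauses.
Clauses are separated by ^.
Counting the conjuncts: 8 clauses.

8


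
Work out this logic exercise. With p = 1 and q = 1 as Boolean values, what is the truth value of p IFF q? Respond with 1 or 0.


p = 1, q = 1
Operation: p IFF q
Evaluate: 1 IFF 1 = 1

1


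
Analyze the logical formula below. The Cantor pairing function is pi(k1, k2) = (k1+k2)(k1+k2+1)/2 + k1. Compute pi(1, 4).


k1 + k2 = 5
(k1+k2)(k1+k2+1)/2 = 5 * 6 / 2 = 15
pi = 15 + 1 = 16

16


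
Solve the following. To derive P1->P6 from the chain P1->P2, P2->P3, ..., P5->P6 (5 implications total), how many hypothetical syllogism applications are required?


With 5 implications in a chain connecting 6 propositions:
P1->P2, P2->P3, ..., P5->P6
Steps needed = (number of implications) - 1 = 5 - 1 = 4

4


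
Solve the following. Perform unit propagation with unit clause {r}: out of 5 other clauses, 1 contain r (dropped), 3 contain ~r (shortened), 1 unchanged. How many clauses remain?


Satisfied (removed): 1
Shortened (remain): 3
Unchanged (remain): 1
Remaining = 3 + 1 = 4

4


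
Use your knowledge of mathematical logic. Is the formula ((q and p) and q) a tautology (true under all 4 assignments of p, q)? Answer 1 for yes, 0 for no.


Check all 4 assignments:
p=0, q=0: 0
p=0, q=1: 0
p=1, q=0: 0
p=1, q=1: 1
Satisfying count = 1/4.
Tautology iff count = 4: no.

0


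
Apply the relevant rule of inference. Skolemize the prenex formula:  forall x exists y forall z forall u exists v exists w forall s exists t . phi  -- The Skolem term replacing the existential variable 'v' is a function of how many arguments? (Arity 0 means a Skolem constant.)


Quantifier prefix: forall x exists y forall z forall u exists v exists w forall s exists t
'v' is existentially quantified at position 5.
Universal variables preceding it: x, z, u
Skolem function arity = 3

3


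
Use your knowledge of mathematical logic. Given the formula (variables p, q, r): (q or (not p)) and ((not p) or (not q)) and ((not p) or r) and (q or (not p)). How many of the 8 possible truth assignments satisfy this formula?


Evaluate all 8 assignments for p, q, r:
p=0, q=0, r=0: 1
p=0, q=0, r=1: 1
p=0, q=1, r=0: 1
p=0, q=1, r=1: 1
p=1, q=0, r=0: 0
p=1, q=0, r=1: 0
p=1, q=1, r=0: 0
p=1, q=1, r=1: 0
Satisfying count = 4

4


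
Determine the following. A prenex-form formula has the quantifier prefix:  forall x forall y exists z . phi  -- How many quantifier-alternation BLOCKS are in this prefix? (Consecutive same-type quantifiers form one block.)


Quantifier-type sequence: A A E  (A=forall, E=exists)
Group into maximal same-type runs:
  Ax2 | Ex1
Number of blocks = 2

2


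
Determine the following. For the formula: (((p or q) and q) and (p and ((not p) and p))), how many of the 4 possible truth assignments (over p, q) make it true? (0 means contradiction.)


Check all 4 assignments:
p=0, q=0: 0
p=0, q=1: 0
p=1, q=0: 0
p=1, q=1: 0
Count of True = 0

0


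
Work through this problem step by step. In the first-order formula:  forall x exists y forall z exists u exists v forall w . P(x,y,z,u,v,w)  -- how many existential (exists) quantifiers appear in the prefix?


Quantifier prefix: forall x exists y forall z exists u exists v forall w
Mark each quantifier type:
  U E U E E U
Universal count = 3, Existential count = 3
Asked for existential (exists) quantifiers: 3

3


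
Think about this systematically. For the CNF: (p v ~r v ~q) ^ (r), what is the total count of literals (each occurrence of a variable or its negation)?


Counting literals in each clause:
Clause 1: 3 literal(s)
Clause 2: 1 literal(s)
Total = 4

4


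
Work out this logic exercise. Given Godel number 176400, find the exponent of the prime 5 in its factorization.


Factorize 176400 by dividing by 5 repeatedly.
Division steps: 5 divides 176400 exactly 2 time(s).
Exponent of 5 = 2

2


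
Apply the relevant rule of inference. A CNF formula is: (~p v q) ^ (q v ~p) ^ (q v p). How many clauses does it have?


A CNF formula is a conjunction of clauses.
Clauses are separated by ^.
Counting the conjuncts: 3 clauses.

3


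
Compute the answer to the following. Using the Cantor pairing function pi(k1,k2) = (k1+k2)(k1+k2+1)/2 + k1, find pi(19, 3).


k1 + k2 = 22
(k1+k2)(k1+k2+1)/2 = 22 * 23 / 2 = 253
pi = 253 + 19 = 272

272


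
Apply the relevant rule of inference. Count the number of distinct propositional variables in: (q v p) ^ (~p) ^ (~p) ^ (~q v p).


Identify each variable that appears in the formula.
Variables found: p, q
Count = 2

2


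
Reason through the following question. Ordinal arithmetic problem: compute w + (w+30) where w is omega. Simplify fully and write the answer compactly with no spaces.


Compute w + (w+30).
Ordinal + is associative but NOT commutative; for finite n>0, n + w = w but w + n stays w+n.
w + (w+30) = (w+w) + 30 = w*2+30.
Result = w*2+30

w*2+30


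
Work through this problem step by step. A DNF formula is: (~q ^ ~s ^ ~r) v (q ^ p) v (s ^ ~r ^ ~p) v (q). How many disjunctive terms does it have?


A DNF formula is a disjunction of terms (conjunctions).
Terms are separated by v.
Counting the disjuncts: 4 terms.

4


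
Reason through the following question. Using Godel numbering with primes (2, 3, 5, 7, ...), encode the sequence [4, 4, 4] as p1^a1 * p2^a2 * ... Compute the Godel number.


Encode each element as an exponent of the corresponding prime:
  2^4 = 16
  3^4 = 81
  5^4 = 625
Product = 16 * 81 * 625 = 810000

810000


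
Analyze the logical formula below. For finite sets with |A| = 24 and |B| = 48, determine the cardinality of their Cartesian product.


The Cartesian product A x B contains all ordered pairs (a, b).
|A x B| = |A| * |B| = 24 * 48 = 1152

1152


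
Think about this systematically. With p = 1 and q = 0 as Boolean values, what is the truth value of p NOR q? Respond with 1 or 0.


p = 1, q = 0
Operation: p NOR q
Evaluate: 1 NOR 0 = 0

0


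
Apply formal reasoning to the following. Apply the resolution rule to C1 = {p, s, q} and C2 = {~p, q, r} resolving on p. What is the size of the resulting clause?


Remove p from C1 and ~p from C2.
C1 remainder: {s, q}
C2 remainder: {q, r}
Union (resolvent): {q, r, s}
Resolvent has 3 literal(s).

3


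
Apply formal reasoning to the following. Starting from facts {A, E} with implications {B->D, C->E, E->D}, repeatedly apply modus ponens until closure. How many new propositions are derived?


Initial facts: {A, E}
Apply modus ponens to closure:
  E and E->D  =>  D
Final known: {A, D, E}
New propositions: {D}
Count = 1

1


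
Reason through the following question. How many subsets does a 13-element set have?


The power set of a set with n elements has 2^n elements.
|P(S)| = 2^13 = 8192

8192


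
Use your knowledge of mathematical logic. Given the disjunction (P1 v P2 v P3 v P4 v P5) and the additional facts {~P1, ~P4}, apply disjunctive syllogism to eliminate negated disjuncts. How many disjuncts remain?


Original disjuncts (5): P1, P2, P3, P4, P5
Negated (eliminate): ~P1, ~P4
Remaining disjuncts: P2, P3, P5
Count = 5 - 2 = 3

3


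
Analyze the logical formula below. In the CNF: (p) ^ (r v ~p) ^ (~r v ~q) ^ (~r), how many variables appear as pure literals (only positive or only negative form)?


Check each variable for pure literal status:
p: mixed (not pure)
q: pure negative
r: mixed (not pure)
Pure literal count = 1

1


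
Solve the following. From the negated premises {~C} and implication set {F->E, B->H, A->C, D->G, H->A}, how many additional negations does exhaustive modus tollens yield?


Initial negated facts: {~C}
Apply modus tollens to closure:
  ~C and A->C  =>  ~A
  ~A and H->A  =>  ~H
  ~H and B->H  =>  ~B
Final negated: {~A, ~B, ~C, ~H}
New negations: {~A, ~B, ~H}
Count = 3

3


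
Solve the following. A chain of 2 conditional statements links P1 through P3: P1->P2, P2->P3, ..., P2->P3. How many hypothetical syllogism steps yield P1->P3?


With 2 implications in a chain connecting 3 propositions:
P1->P2, P2->P3, ..., P2->P3
Steps needed = (number of implications) - 1 = 2 - 1 = 1

1


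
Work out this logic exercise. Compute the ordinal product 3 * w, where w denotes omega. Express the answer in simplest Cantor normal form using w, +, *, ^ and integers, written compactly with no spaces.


Compute 3 * w.
Ordinal * is associative and left-distributive over +, but NOT commutative; for finite n>1, n*w = w but w*n stays w*n.
For finite n>0, n * w = sup{n*k : k<w} = w. So 3 * w = w.
Result = w

w


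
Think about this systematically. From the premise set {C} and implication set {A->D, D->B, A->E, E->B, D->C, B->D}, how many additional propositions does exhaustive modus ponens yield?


Initial facts: {C}
Apply modus ponens to closure:
  (no implication fires)
Final known: {C}
New propositions: {(none)}
Count = 0

0


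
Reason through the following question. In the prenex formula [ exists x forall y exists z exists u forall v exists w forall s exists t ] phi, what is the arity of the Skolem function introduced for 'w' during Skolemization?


Quantifier prefix: exists x forall y exists z exists u forall v exists w forall s exists t
'w' is existentially quantified at position 6.
Universal variables preceding it: y, v
Skolem function arity = 2

2


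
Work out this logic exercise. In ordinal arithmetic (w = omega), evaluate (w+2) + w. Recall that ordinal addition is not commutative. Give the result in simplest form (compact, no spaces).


Compute (w+2) + w.
Ordinal + is associative but NOT commutative; for finite n>0, n + w = w but w + n stays w+n.
(w+2) + w = w + (2+w) = w + w = w*2 (the finite tail 2 is absorbed by the right w).
Result = w*2

w*2


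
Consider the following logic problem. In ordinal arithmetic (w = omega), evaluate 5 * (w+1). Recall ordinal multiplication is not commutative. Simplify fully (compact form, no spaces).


Compute 5 * (w+1).
Ordinal * is associative and left-distributive over +, but NOT commutative; for finite n>1, n*w = w but w*n stays w*n.
By left-distributivity: 5 * (w+1) = 5*w + 5*1 = w + 5 = w+5.
Result = w+5

w+5


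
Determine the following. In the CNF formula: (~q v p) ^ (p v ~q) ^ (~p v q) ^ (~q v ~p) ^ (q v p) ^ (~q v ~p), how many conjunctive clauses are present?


A CNF formula is a conjunction of clauses.
Clauses are separated by ^.
Counting the conjuncts: 6 clauses.

6


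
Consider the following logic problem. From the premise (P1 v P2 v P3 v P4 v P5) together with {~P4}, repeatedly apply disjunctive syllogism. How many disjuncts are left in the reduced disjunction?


Original disjuncts (5): P1, P2, P3, P4, P5
Negated (eliminate): ~P4
Remaining disjuncts: P1, P2, P3, P5
Count = 5 - 1 = 4

4


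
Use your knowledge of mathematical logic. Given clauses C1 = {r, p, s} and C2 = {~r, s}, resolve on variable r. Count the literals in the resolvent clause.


Remove r from C1 and ~r from C2.
C1 remainder: {p, s}
C2 remainder: {s}
Union (resolvent): {p, s}
Resolvent has 2 literal(s).

2


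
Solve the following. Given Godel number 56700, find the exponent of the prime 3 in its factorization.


Factorize 56700 by dividing by 3 repeatedly.
Division steps: 3 divides 56700 exactly 4 time(s).
Exponent of 3 = 4

4


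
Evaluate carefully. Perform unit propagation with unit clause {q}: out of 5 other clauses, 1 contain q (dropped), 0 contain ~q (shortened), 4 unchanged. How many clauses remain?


Satisfied (removed): 1
Shortened (remain): 0
Unchanged (remain): 4
Remaining = 0 + 4 = 4

4


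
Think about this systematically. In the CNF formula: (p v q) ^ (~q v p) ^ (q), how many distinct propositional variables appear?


Identify each variable that appears in the formula.
Variables found: p, q
Count = 2

2


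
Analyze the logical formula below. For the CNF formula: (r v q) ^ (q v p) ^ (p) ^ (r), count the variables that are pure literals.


Check each variable for pure literal status:
p: pure positive
q: pure positive
r: pure positive
Pure literal count = 3

3


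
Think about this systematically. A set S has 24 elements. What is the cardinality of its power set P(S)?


The power set of a set with n elements has 2^n elements.
|P(S)| = 2^24 = 16777216

16777216


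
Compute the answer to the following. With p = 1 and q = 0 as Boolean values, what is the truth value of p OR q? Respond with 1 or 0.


p = 1, q = 0
Operation: p OR q
Evaluate: 1 OR 0 = 1

1


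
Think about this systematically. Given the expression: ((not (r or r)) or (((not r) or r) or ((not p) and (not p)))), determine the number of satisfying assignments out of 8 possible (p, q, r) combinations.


Check all 8 assignments:
p=0, q=0, r=0: 1
p=0, q=0, r=1: 1
p=0, q=1, r=0: 1
p=0, q=1, r=1: 1
p=1, q=0, r=0: 1
p=1, q=0, r=1: 1
p=1, q=1, r=0: 1
p=1, q=1, r=1: 1
Count of True = 8

8


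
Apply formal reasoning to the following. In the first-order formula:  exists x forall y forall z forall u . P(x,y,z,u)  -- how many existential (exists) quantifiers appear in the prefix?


Quantifier prefix: exists x forall y forall z forall u
Mark each quantifier type:
  E U U U
Universal count = 3, Existential count = 1
Asked for existential (exists) quantifiers: 1

1


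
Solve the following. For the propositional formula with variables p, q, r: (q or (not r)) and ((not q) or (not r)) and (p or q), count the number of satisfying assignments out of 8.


Evaluate all 8 assignments for p, q, r:
p=0, q=0, r=0: 0
p=0, q=0, r=1: 0
p=0, q=1, r=0: 1
p=0, q=1, r=1: 0
p=1, q=0, r=0: 1
p=1, q=0, r=1: 0
p=1, q=1, r=0: 1
p=1, q=1, r=1: 0
Satisfying count = 3

3


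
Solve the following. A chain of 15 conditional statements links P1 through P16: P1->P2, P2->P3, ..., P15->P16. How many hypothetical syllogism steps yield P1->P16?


With 15 implications in a chain connecting 16 propositions:
P1->P2, P2->P3, ..., P15->P16
Steps needed = (number of implications) - 1 = 15 - 1 = 14

14


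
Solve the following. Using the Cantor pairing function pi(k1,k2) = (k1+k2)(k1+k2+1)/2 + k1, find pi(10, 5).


k1 + k2 = 15
(k1+k2)(k1+k2+1)/2 = 15 * 16 / 2 = 120
pi = 120 + 10 = 130

130


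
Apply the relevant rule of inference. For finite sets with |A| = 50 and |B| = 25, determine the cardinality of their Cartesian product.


The Cartesian product A x B contains all ordered pairs (a, b).
|A x B| = |A| * |B| = 50 * 25 = 1250

1250


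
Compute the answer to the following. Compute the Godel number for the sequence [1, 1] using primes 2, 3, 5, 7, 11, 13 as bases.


Encode each element as an exponent of the corresponding prime:
  2^1 = 2
  3^1 = 3
Product = 2 * 3 = 6

6


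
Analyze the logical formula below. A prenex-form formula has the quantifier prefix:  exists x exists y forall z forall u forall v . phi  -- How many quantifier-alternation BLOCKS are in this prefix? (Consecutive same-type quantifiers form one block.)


Quantifier-type sequence: E E A A A  (A=forall, E=exists)
Group into maximal same-type runs:
  Ex2 | Ax3
Number of blocks = 2

2


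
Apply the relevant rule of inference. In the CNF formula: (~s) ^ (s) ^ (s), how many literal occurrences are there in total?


Counting literals in each clause:
Clause 1: 1 literal(s)
Clause 2: 1 literal(s)
Clause 3: 1 literal(s)
Total = 3

3


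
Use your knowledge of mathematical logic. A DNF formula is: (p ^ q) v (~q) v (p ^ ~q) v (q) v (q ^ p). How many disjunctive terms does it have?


A DNF formula is a disjunction of terms (conjunctions).
Terms are separated by v.
Counting the disjuncts: 5 terms.

5


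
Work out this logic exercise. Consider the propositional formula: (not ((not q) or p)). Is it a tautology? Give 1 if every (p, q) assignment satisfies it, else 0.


Check all 4 assignments:
p=0, q=0: 0
p=0, q=1: 1
p=1, q=0: 0
p=1, q=1: 0
Satisfying count = 1/4.
Tautology iff count = 4: no.

0


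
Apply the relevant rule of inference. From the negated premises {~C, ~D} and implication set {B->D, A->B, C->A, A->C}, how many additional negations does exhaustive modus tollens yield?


Initial negated facts: {~C, ~D}
Apply modus tollens to closure:
  ~D and B->D  =>  ~B
  ~B and A->B  =>  ~A
Final negated: {~A, ~B, ~C, ~D}
New negations: {~A, ~B}
Count = 2

2


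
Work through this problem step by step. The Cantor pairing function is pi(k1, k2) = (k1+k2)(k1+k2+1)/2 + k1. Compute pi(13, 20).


k1 + k2 = 33
(k1+k2)(k1+k2+1)/2 = 33 * 34 / 2 = 561
pi = 561 + 13 = 574

574


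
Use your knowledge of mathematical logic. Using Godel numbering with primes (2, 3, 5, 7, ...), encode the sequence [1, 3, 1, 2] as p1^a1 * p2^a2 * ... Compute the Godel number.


Encode each element as an exponent of the corresponding prime:
  2^1 = 2
  3^3 = 27
  5^1 = 5
  7^2 = 49
Product = 2 * 27 * 5 * 49 = 13230

13230


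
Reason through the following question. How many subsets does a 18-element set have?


The power set of a set with n elements has 2^n elements.
|P(S)| = 2^18 = 262144

262144


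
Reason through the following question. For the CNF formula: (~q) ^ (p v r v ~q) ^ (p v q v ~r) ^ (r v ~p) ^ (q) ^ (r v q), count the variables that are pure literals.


Check each variable for pure literal status:
p: mixed (not pure)
q: mixed (not pure)
r: mixed (not pure)
Pure literal count = 0

0


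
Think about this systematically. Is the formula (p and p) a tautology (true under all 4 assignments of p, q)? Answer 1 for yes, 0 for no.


Check all 4 assignments:
p=0, q=0: 0
p=0, q=1: 0
p=1, q=0: 1
p=1, q=1: 1
Satisfying count = 2/4.
Tautology iff count = 4: no.

0


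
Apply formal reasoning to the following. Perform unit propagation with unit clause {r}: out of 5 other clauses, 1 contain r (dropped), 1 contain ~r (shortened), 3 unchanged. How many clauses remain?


Satisfied (removed): 1
Shortened (remain): 1
Unchanged (remain): 3
Remaining = 1 + 3 = 4

4


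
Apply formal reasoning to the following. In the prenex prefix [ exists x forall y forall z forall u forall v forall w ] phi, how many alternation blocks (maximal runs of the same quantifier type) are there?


Quantifier-type sequence: E A A A A A  (A=forall, E=exists)
Group into maximal same-type runs:
  Ex1 | Ax5
Number of blocks = 2

2


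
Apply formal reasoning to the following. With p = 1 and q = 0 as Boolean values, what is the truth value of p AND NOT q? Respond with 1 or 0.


p = 1, q = 0
Operation: p AND NOT q
Evaluate: 1 AND NOT 0 = 1

1


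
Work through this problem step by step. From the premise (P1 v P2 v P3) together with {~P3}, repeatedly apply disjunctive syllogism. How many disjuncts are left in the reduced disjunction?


Original disjuncts (3): P1, P2, P3
Negated (eliminate): ~P3
Remaining disjuncts: P1, P2
Count = 3 - 1 = 2

2


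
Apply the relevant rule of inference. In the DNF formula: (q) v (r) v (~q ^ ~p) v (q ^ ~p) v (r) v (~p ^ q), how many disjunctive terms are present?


A DNF formula is a disjunction of terms (conjunctions).
Terms are separated by v.
Counting the disjuncts: 6 terms.

6


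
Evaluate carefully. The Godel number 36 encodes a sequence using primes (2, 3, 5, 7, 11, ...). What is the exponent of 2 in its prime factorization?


Factorize 36 by dividing by 2 repeatedly.
Division steps: 2 divides 36 exactly 2 time(s).
Exponent of 2 = 2

2


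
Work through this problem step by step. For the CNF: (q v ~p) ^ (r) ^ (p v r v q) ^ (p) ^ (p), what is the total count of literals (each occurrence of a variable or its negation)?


Counting literals in each clause:
Clause 1: 2 literal(s)
Clause 2: 1 literal(s)
Clause 3: 3 literal(s)
Clause 4: 1 literal(s)
Clause 5: 1 literal(s)
Total = 8

8


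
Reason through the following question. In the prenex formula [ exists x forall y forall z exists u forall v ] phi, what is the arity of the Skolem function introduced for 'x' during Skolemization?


Quantifier prefix: exists x forall y forall z exists u forall v
'x' is existentially quantified at position 1.
No universal quantifiers precede it.
Skolem function arity = 0 (a Skolem constant)

0


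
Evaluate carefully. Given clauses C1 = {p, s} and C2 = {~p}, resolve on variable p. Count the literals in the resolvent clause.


Remove p from C1 and ~p from C2.
C1 remainder: {s}
C2 remainder: {}
Union (resolvent): {s}
Resolvent has 1 literal(s).

1


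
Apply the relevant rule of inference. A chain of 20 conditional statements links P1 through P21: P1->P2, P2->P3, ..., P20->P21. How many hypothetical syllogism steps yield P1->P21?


With 20 implications in a chain connecting 21 propositions:
P1->P2, P2->P3, ..., P20->P21
Steps needed = (number of implications) - 1 = 20 - 1 = 19

19


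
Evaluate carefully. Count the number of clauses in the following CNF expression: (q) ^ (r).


A CNF formula is a conjunction of clauses.
Clauses are separated by ^.
Counting the conjuncts: 2 clauses.

2


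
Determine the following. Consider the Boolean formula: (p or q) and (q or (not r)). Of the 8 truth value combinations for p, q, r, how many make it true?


Evaluate all 8 assignments for p, q, r:
p=0, q=0, r=0: 0
p=0, q=0, r=1: 0
p=0, q=1, r=0: 1
p=0, q=1, r=1: 1
p=1, q=0, r=0: 1
p=1, q=0, r=1: 0
p=1, q=1, r=0: 1
p=1, q=1, r=1: 1
Satisfying count = 5

5


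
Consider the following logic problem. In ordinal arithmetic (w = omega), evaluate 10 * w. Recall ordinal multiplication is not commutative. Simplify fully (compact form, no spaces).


Compute 10 * w.
Ordinal * is associative and left-distributive over +, but NOT commutative; for finite n>1, n*w = w but w*n stays w*n.
For finite n>0, n * w = sup{n*k : k<w} = w. So 10 * w = w.
Result = w

w


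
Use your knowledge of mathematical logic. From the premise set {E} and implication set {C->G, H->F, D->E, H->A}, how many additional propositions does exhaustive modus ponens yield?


Initial facts: {E}
Apply modus ponens to closure:
  (no implication fires)
Final known: {E}
New propositions: {(none)}
Count = 0

0


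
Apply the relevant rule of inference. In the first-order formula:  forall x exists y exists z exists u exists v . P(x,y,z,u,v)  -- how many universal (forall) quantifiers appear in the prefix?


Quantifier prefix: forall x exists y exists z exists u exists v
Mark each quantifier type:
  U E E E E
Universal count = 1, Existential count = 4
Asked for universal (forall) quantifiers: 1

1


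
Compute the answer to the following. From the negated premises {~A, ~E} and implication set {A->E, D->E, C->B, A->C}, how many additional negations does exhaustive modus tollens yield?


Initial negated facts: {~A, ~E}
Apply modus tollens to closure:
  ~E and D->E  =>  ~D
Final negated: {~A, ~D, ~E}
New negations: {~D}
Count = 1

1


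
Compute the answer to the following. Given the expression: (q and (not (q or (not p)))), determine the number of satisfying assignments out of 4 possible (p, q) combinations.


Check all 4 assignments:
p=0, q=0: 0
p=0, q=1: 0
p=1, q=0: 0
p=1, q=1: 0
Count of True = 0

0


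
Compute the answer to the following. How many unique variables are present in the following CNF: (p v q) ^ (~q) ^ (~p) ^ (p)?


Identify each variable that appears in the formula.
Variables found: p, q
Count = 2

2


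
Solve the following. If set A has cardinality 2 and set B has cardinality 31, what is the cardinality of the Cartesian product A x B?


The Cartesian product A x B contains all ordered pairs (a, b).
|A x B| = |A| * |B| = 2 * 31 = 62

62


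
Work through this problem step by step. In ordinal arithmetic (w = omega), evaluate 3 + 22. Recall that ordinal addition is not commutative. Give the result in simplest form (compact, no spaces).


Compute 3 + 22.
Ordinal + is associative but NOT commutative; for finite n>0, n + w = w but w + n stays w+n.
Both operands finite; ordinal + agrees with natural +: 3 + 22 = 25.
Result = 25

25


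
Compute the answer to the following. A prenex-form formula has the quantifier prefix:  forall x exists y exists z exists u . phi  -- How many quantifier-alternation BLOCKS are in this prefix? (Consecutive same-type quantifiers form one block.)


Quantifier-type sequence: A E E E  (A=forall, E=exists)
Group into maximal same-type runs:
  Ax1 | Ex3
Number of blocks = 2

2
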